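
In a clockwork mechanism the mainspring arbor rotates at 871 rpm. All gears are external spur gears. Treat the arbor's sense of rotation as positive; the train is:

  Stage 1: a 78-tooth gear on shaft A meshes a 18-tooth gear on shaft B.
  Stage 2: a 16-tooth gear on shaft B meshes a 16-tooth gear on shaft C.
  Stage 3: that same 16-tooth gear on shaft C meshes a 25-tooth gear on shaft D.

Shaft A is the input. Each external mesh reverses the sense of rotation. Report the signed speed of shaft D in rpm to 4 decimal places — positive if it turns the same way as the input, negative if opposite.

-2415.5733 rpm (opposite to input, |ω| = 2415.5733 rpm)

Stage 1 [78T→18T]: ω = 871.0000×78/18 = 3774.3333 rpm, dir flips to −; running = −3774.3333
Stage 2 [16T→16T]: ω = 3774.3333×16/16 = 3774.3333 rpm, dir flips to +; running = +3774.3333
Stage 3 [16T→25T]: ω = 3774.3333×16/25 = 2415.5733 rpm, dir flips to −; running = −2415.5733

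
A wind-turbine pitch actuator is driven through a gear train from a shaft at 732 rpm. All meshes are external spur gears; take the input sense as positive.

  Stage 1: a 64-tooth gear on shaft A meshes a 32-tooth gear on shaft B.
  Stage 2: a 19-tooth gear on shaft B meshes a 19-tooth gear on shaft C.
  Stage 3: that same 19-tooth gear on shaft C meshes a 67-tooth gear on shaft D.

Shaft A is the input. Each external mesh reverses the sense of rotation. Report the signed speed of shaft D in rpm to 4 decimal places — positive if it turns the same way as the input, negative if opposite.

Stage 1 [64T→32T]: ω = 732.0000×64/32 = 1464.0000 rpm, dir flips to −; running = −1464.0000
Stage 2 [19T→19T]: ω = 1464.0000×19/19 = 1464.0000 rpm, dir flips to +; running = +1464.0000
Stage 3 [19T→67T]: ω = 1464.0000×19/67 = 415.1642 rpm, dir flips to −; running = −415.1642

-415.1642 rpm (opposite to input, |ω| = 415.1642 rpm)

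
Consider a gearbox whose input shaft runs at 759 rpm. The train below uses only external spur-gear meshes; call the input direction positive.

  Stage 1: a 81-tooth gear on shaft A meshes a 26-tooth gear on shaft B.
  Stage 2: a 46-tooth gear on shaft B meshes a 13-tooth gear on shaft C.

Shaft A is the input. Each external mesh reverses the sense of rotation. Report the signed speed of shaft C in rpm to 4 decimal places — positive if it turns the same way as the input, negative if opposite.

+8366.9645 rpm (same as input, |ω| = 8366.9645 rpm)

Stage 1 [81T→26T]: ω = 759.0000×81/26 = 2364.5769 rpm, dir flips to −; running = −2364.5769
Stage 2 [46T→13T]: ω = 2364.5769×46/13 = 8366.9645 rpm, dir flips to +; running = +8366.9645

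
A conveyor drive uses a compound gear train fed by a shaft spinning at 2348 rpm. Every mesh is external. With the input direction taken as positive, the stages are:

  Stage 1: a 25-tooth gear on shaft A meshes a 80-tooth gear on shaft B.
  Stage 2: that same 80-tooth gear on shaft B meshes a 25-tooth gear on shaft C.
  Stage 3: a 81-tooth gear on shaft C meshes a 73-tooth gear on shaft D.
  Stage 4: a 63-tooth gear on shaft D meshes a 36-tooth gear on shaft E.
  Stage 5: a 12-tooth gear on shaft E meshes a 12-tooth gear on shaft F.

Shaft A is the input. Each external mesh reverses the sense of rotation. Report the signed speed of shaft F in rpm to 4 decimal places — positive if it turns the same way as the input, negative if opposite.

Stage 1 [25T→80T]: ω = 2348.0000×25/80 = 733.7500 rpm, dir flips to −; running = −733.7500
Stage 2 [80T→25T]: ω = 733.7500×80/25 = 2348.0000 rpm, dir flips to +; running = +2348.0000
Stage 3 [81T→73T]: ω = 2348.0000×81/73 = 2605.3151 rpm, dir flips to −; running = −2605.3151
Stage 4 [63T→36T]: ω = 2605.3151×63/36 = 4559.3014 rpm, dir flips to +; running = +4559.3014
Stage 5 [12T→12T]: ω = 4559.3014×12/12 = 4559.3014 rpm, dir flips to −; running = −4559.3014

-4559.3014 rpm (opposite to input, |ω| = 4559.3014 rpm)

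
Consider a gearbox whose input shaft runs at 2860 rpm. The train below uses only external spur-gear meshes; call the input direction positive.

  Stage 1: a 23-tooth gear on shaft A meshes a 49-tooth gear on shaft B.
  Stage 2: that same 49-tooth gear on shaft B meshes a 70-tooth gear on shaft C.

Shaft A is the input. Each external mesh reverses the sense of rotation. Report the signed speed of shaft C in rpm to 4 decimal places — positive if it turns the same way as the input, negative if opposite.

Stage 1 [23T→49T]: ω = 2860.0000×23/49 = 1342.4490 rpm, dir flips to −; running = −1342.4490
Stage 2 [49T→70T]: ω = 1342.4490×49/70 = 939.7143 rpm, dir flips to +; running = +939.7143

+939.7143 rpm (same as input, |ω| = 939.7143 rpm)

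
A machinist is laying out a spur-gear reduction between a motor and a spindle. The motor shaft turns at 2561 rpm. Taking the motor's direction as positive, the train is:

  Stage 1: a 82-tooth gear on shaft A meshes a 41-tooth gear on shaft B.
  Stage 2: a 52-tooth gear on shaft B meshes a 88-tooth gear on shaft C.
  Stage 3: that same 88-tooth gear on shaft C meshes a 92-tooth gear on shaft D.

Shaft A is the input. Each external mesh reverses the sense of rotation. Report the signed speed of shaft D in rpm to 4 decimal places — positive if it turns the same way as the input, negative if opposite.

Stage 1 [82T→41T]: ω = 2561.0000×82/41 = 5122.0000 rpm, dir flips to −; running = −5122.0000
Stage 2 [52T→88T]: ω = 5122.0000×52/88 = 3026.6364 rpm, dir flips to +; running = +3026.6364
Stage 3 [88T→92T]: ω = 3026.6364×88/92 = 2895.0435 rpm, dir flips to −; running = −2895.0435

-2895.0435 rpm (opposite to input, |ω| = 2895.0435 rpm)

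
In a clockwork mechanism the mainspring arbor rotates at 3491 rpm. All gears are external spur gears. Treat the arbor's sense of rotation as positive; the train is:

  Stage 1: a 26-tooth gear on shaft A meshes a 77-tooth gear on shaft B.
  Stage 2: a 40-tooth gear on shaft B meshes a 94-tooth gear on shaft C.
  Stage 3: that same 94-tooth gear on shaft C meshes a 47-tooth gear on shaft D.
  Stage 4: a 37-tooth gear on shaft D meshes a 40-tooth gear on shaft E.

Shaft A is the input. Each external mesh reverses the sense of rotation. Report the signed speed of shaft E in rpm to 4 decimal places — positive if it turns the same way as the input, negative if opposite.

Stage 1 [26T→77T]: ω = 3491.0000×26/77 = 1178.7792 rpm, dir flips to −; running = −1178.7792
Stage 2 [40T→94T]: ω = 1178.7792×40/94 = 501.6082 rpm, dir flips to +; running = +501.6082
Stage 3 [94T→47T]: ω = 501.6082×94/47 = 1003.2164 rpm, dir flips to −; running = −1003.2164
Stage 4 [37T→40T]: ω = 1003.2164×37/40 = 927.9751 rpm, dir flips to +; running = +927.9751

+927.9751 rpm (same as input, |ω| = 927.9751 rpm)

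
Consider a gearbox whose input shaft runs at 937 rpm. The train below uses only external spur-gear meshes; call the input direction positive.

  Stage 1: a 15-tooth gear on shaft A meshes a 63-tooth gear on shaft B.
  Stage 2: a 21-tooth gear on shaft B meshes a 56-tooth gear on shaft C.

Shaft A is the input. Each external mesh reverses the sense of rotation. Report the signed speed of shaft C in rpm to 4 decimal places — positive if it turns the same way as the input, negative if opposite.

Stage 1 [15T→63T]: ω = 937.0000×15/63 = 223.0952 rpm, dir flips to −; running = −223.0952
Stage 2 [21T→56T]: ω = 223.0952×21/56 = 83.6607 rpm, dir flips to +; running = +83.6607

+83.6607 rpm (same as input, |ω| = 83.6607 rpm)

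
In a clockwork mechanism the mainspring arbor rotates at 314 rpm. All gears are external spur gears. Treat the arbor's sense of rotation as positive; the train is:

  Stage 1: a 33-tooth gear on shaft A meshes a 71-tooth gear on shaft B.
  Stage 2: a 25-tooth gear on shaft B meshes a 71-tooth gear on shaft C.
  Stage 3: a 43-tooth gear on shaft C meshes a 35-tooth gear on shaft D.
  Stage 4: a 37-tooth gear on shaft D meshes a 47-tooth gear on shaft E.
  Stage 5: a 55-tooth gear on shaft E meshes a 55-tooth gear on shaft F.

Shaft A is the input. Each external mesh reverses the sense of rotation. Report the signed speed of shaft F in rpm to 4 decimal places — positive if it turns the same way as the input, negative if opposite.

Stage 1 [33T→71T]: ω = 314.0000×33/71 = 145.9437 rpm, dir flips to −; running = −145.9437
Stage 2 [25T→71T]: ω = 145.9437×25/71 = 51.3886 rpm, dir flips to +; running = +51.3886
Stage 3 [43T→35T]: ω = 51.3886×43/35 = 63.1346 rpm, dir flips to −; running = −63.1346
Stage 4 [37T→47T]: ω = 63.1346×37/47 = 49.7017 rpm, dir flips to +; running = +49.7017
Stage 5 [55T→55T]: ω = 49.7017×55/55 = 49.7017 rpm, dir flips to −; running = −49.7017

-49.7017 rpm (opposite to input, |ω| = 49.7017 rpm)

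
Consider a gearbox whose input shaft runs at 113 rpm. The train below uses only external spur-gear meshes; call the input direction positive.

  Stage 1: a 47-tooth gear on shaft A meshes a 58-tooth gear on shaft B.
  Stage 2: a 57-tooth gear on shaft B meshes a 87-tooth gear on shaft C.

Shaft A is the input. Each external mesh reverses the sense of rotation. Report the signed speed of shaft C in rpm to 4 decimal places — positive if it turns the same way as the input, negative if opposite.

Stage 1 [47T→58T]: ω = 113.0000×47/58 = 91.5690 rpm, dir flips to −; running = −91.5690
Stage 2 [57T→87T]: ω = 91.5690×57/87 = 59.9935 rpm, dir flips to +; running = +59.9935

+59.9935 rpm (same as input, |ω| = 59.9935 rpm)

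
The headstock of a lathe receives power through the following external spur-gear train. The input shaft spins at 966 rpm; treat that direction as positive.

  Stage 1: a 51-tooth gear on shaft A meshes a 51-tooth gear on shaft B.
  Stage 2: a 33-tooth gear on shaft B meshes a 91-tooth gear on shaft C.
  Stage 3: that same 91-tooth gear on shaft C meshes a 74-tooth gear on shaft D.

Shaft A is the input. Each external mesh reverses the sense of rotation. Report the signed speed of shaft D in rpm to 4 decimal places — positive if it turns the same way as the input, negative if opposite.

Stage 1 [51T→51T]: ω = 966.0000×51/51 = 966.0000 rpm, dir flips to −; running = −966.0000
Stage 2 [33T→91T]: ω = 966.0000×33/91 = 350.3077 rpm, dir flips to +; running = +350.3077
Stage 3 [91T→74T]: ω = 350.3077×91/74 = 430.7838 rpm, dir flips to −; running = −430.7838

-430.7838 rpm (opposite to input, |ω| = 430.7838 rpm)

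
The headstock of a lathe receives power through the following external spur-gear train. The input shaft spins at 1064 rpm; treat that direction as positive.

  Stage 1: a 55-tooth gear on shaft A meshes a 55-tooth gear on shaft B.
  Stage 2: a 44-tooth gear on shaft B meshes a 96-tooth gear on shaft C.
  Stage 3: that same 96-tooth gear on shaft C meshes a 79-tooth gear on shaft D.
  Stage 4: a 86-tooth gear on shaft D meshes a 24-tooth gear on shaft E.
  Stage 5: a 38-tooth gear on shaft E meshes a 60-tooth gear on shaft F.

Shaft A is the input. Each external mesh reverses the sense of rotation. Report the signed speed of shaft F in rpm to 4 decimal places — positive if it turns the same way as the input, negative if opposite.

Stage 1 [55T→55T]: ω = 1064.0000×55/55 = 1064.0000 rpm, dir flips to −; running = −1064.0000
Stage 2 [44T→96T]: ω = 1064.0000×44/96 = 487.6667 rpm, dir flips to +; running = +487.6667
Stage 3 [96T→79T]: ω = 487.6667×96/79 = 592.6076 rpm, dir flips to −; running = −592.6076
Stage 4 [86T→24T]: ω = 592.6076×86/24 = 2123.5105 rpm, dir flips to +; running = +2123.5105
Stage 5 [38T→60T]: ω = 2123.5105×38/60 = 1344.8900 rpm, dir flips to −; running = −1344.8900

-1344.8900 rpm (opposite to input, |ω| = 1344.8900 rpm)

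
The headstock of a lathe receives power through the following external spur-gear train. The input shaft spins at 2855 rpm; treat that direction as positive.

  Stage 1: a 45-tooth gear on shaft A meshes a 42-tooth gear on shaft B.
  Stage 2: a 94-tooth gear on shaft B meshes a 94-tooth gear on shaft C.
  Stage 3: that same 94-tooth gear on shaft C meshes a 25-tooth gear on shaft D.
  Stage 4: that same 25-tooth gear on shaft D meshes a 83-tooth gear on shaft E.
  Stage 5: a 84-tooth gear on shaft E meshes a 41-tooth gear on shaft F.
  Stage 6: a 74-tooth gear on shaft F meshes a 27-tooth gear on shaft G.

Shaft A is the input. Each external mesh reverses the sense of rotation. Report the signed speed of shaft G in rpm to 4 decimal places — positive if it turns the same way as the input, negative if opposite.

+19452.8161 rpm (same as input, |ω| = 19452.8161 rpm)

Stage 1 [45T→42T]: ω = 2855.0000×45/42 = 3058.9286 rpm, dir flips to −; running = −3058.9286
Stage 2 [94T→94T]: ω = 3058.9286×94/94 = 3058.9286 rpm, dir flips to +; running = +3058.9286
Stage 3 [94T→25T]: ω = 3058.9286×94/25 = 11501.5714 rpm, dir flips to −; running = −11501.5714
Stage 4 [25T→83T]: ω = 11501.5714×25/83 = 3464.3287 rpm, dir flips to +; running = +3464.3287
Stage 5 [84T→41T]: ω = 3464.3287×84/41 = 7097.6491 rpm, dir flips to −; running = −7097.6491
Stage 6 [74T→27T]: ω = 7097.6491×74/27 = 19452.8161 rpm, dir flips to +; running = +19452.8161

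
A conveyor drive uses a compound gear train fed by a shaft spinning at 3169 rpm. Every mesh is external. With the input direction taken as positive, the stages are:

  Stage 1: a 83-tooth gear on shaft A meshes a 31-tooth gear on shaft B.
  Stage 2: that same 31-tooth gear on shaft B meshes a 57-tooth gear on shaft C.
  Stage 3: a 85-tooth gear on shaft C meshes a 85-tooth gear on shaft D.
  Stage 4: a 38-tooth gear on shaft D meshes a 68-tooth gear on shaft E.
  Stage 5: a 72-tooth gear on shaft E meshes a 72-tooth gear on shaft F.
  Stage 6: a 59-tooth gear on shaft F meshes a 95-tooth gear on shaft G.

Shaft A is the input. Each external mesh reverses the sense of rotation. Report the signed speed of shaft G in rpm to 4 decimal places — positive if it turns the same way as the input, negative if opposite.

+1601.5060 rpm (same as input, |ω| = 1601.5060 rpm)

Stage 1 [83T→31T]: ω = 3169.0000×83/31 = 8484.7419 rpm, dir flips to −; running = −8484.7419
Stage 2 [31T→57T]: ω = 8484.7419×31/57 = 4614.5088 rpm, dir flips to +; running = +4614.5088
Stage 3 [85T→85T]: ω = 4614.5088×85/85 = 4614.5088 rpm, dir flips to −; running = −4614.5088
Stage 4 [38T→68T]: ω = 4614.5088×38/68 = 2578.6961 rpm, dir flips to +; running = +2578.6961
Stage 5 [72T→72T]: ω = 2578.6961×72/72 = 2578.6961 rpm, dir flips to −; running = −2578.6961
Stage 6 [59T→95T]: ω = 2578.6961×59/95 = 1601.5060 rpm, dir flips to +; running = +1601.5060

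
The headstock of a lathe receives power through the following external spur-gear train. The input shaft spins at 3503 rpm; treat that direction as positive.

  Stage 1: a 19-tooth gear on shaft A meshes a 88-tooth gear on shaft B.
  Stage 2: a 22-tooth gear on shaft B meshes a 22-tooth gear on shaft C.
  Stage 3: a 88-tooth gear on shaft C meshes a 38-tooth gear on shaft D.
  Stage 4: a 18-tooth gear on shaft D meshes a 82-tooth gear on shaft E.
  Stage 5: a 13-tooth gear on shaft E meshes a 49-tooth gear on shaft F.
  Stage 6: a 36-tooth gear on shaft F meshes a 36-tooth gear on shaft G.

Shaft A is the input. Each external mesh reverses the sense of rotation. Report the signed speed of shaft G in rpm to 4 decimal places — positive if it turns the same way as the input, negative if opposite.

Stage 1 [19T→88T]: ω = 3503.0000×19/88 = 756.3295 rpm, dir flips to −; running = −756.3295
Stage 2 [22T→22T]: ω = 756.3295×22/22 = 756.3295 rpm, dir flips to +; running = +756.3295
Stage 3 [88T→38T]: ω = 756.3295×88/38 = 1751.5000 rpm, dir flips to −; running = −1751.5000
Stage 4 [18T→82T]: ω = 1751.5000×18/82 = 384.4756 rpm, dir flips to +; running = +384.4756
Stage 5 [13T→49T]: ω = 384.4756×13/49 = 102.0037 rpm, dir flips to −; running = −102.0037
Stage 6 [36T→36T]: ω = 102.0037×36/36 = 102.0037 rpm, dir flips to +; running = +102.0037

+102.0037 rpm (same as input, |ω| = 102.0037 rpm)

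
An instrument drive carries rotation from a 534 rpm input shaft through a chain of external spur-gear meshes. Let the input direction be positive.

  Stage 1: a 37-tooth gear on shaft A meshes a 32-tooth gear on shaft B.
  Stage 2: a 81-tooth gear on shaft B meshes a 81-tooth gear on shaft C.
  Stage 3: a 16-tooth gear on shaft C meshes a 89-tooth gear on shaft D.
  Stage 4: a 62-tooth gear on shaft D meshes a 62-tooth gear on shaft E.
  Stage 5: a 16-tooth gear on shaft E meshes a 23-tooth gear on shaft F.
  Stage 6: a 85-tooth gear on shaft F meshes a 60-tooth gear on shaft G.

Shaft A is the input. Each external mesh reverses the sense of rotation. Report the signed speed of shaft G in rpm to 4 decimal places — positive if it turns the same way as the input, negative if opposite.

+109.3913 rpm (same as input, |ω| = 109.3913 rpm)

Stage 1 [37T→32T]: ω = 534.0000×37/32 = 617.4375 rpm, dir flips to −; running = −617.4375
Stage 2 [81T→81T]: ω = 617.4375×81/81 = 617.4375 rpm, dir flips to +; running = +617.4375
Stage 3 [16T→89T]: ω = 617.4375×16/89 = 111.0000 rpm, dir flips to −; running = −111.0000
Stage 4 [62T→62T]: ω = 111.0000×62/62 = 111.0000 rpm, dir flips to +; running = +111.0000
Stage 5 [16T→23T]: ω = 111.0000×16/23 = 77.2174 rpm, dir flips to −; running = −77.2174
Stage 6 [85T→60T]: ω = 77.2174×85/60 = 109.3913 rpm, dir flips to +; running = +109.3913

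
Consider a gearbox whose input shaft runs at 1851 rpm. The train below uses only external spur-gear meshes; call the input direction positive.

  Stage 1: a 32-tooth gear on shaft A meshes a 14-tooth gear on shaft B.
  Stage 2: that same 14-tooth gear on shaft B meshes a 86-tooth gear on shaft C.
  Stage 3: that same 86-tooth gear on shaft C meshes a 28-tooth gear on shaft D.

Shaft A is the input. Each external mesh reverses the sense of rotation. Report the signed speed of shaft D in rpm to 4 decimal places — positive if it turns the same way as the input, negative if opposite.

-2115.4286 rpm (opposite to input, |ω| = 2115.4286 rpm)

Stage 1 [32T→14T]: ω = 1851.0000×32/14 = 4230.8571 rpm, dir flips to −; running = −4230.8571
Stage 2 [14T→86T]: ω = 4230.8571×14/86 = 688.7442 rpm, dir flips to +; running = +688.7442
Stage 3 [86T→28T]: ω = 688.7442×86/28 = 2115.4286 rpm, dir flips to −; running = −2115.4286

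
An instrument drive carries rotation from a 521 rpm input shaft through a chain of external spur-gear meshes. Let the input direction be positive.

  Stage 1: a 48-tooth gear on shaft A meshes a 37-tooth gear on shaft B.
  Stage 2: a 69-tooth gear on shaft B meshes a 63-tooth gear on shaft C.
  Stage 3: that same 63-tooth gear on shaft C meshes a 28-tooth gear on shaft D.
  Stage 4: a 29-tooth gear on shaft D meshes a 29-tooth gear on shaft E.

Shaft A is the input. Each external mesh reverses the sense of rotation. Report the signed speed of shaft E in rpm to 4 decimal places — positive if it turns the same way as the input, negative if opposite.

+1665.5907 rpm (same as input, |ω| = 1665.5907 rpm)

Stage 1 [48T→37T]: ω = 521.0000×48/37 = 675.8919 rpm, dir flips to −; running = −675.8919
Stage 2 [69T→63T]: ω = 675.8919×69/63 = 740.2625 rpm, dir flips to +; running = +740.2625
Stage 3 [63T→28T]: ω = 740.2625×63/28 = 1665.5907 rpm, dir flips to −; running = −1665.5907
Stage 4 [29T→29T]: ω = 1665.5907×29/29 = 1665.5907 rpm, dir flips to +; running = +1665.5907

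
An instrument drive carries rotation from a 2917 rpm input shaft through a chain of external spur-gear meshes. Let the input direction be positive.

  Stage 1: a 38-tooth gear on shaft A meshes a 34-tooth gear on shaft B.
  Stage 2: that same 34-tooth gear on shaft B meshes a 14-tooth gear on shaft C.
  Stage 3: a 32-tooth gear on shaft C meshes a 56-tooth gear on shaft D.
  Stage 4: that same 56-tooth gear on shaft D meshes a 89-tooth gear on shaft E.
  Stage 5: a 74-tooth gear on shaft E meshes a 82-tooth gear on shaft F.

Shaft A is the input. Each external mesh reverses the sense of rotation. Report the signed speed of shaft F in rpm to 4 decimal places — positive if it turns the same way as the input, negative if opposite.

Stage 1 [38T→34T]: ω = 2917.0000×38/34 = 3260.1765 rpm, dir flips to −; running = −3260.1765
Stage 2 [34T→14T]: ω = 3260.1765×34/14 = 7917.5714 rpm, dir flips to +; running = +7917.5714
Stage 3 [32T→56T]: ω = 7917.5714×32/56 = 4524.3265 rpm, dir flips to −; running = −4524.3265
Stage 4 [56T→89T]: ω = 4524.3265×56/89 = 2846.7673 rpm, dir flips to +; running = +2846.7673
Stage 5 [74T→82T]: ω = 2846.7673×74/82 = 2569.0339 rpm, dir flips to −; running = −2569.0339

-2569.0339 rpm (opposite to input, |ω| = 2569.0339 rpm)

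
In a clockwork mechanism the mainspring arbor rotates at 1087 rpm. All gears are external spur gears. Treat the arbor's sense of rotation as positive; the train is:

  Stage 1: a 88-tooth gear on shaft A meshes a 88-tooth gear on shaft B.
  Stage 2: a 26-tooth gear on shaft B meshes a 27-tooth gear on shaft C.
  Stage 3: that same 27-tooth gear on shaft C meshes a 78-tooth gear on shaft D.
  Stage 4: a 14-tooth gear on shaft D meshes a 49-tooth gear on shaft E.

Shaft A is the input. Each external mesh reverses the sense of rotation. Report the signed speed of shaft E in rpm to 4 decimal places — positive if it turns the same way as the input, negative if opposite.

+103.5238 rpm (same as input, |ω| = 103.5238 rpm)

Stage 1 [88T→88T]: ω = 1087.0000×88/88 = 1087.0000 rpm, dir flips to −; running = −1087.0000
Stage 2 [26T→27T]: ω = 1087.0000×26/27 = 1046.7407 rpm, dir flips to +; running = +1046.7407
Stage 3 [27T→78T]: ω = 1046.7407×27/78 = 362.3333 rpm, dir flips to −; running = −362.3333
Stage 4 [14T→49T]: ω = 362.3333×14/49 = 103.5238 rpm, dir flips to +; running = +103.5238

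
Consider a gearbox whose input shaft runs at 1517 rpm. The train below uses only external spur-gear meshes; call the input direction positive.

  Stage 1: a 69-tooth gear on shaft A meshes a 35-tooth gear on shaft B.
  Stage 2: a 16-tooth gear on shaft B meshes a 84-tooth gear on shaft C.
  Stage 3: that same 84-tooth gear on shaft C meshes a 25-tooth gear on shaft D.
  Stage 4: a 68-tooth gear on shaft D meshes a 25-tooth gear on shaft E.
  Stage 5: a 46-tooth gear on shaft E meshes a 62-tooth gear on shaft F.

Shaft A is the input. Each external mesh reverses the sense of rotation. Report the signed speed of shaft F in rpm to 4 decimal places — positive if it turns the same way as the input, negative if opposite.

Stage 1 [69T→35T]: ω = 1517.0000×69/35 = 2990.6571 rpm, dir flips to −; running = −2990.6571
Stage 2 [16T→84T]: ω = 2990.6571×16/84 = 569.6490 rpm, dir flips to +; running = +569.6490
Stage 3 [84T→25T]: ω = 569.6490×84/25 = 1914.0206 rpm, dir flips to −; running = −1914.0206
Stage 4 [68T→25T]: ω = 1914.0206×68/25 = 5206.1360 rpm, dir flips to +; running = +5206.1360
Stage 5 [46T→62T]: ω = 5206.1360×46/62 = 3862.6170 rpm, dir flips to −; running = −3862.6170

-3862.6170 rpm (opposite to input, |ω| = 3862.6170 rpm)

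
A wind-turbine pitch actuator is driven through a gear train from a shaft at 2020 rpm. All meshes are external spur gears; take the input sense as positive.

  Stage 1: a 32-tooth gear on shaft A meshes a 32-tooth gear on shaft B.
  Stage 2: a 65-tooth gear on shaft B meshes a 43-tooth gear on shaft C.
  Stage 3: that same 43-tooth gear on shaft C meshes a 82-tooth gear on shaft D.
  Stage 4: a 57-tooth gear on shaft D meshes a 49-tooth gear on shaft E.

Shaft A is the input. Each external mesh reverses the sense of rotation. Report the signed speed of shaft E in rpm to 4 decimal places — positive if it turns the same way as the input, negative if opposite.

Stage 1 [32T→32T]: ω = 2020.0000×32/32 = 2020.0000 rpm, dir flips to −; running = −2020.0000
Stage 2 [65T→43T]: ω = 2020.0000×65/43 = 3053.4884 rpm, dir flips to +; running = +3053.4884
Stage 3 [43T→82T]: ω = 3053.4884×43/82 = 1601.2195 rpm, dir flips to −; running = −1601.2195
Stage 4 [57T→49T]: ω = 1601.2195×57/49 = 1862.6431 rpm, dir flips to +; running = +1862.6431

+1862.6431 rpm (same as input, |ω| = 1862.6431 rpm)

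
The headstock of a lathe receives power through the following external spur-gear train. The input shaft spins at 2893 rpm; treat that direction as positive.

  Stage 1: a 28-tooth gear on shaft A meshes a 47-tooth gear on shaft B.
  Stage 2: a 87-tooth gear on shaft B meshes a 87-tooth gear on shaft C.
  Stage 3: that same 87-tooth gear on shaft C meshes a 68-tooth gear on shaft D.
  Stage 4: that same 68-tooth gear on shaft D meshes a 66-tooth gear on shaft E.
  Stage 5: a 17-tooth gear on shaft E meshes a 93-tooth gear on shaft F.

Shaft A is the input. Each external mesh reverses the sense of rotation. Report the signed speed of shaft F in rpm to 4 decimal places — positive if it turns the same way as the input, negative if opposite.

-415.2885 rpm (opposite to input, |ω| = 415.2885 rpm)

Stage 1 [28T→47T]: ω = 2893.0000×28/47 = 1723.4894 rpm, dir flips to −; running = −1723.4894
Stage 2 [87T→87T]: ω = 1723.4894×87/87 = 1723.4894 rpm, dir flips to +; running = +1723.4894
Stage 3 [87T→68T]: ω = 1723.4894×87/68 = 2205.0526 rpm, dir flips to −; running = −2205.0526
Stage 4 [68T→66T]: ω = 2205.0526×68/66 = 2271.8723 rpm, dir flips to +; running = +2271.8723
Stage 5 [17T→93T]: ω = 2271.8723×17/93 = 415.2885 rpm, dir flips to −; running = −415.2885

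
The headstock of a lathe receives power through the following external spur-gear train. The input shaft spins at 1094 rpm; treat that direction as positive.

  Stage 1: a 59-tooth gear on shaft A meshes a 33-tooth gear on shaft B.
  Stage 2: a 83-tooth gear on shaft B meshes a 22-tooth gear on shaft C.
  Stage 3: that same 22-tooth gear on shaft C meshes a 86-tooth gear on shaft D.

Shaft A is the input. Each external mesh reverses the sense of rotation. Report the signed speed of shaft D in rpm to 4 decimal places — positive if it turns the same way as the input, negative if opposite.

-1887.7089 rpm (opposite to input, |ω| = 1887.7089 rpm)

Stage 1 [59T→33T]: ω = 1094.0000×59/33 = 1955.9394 rpm, dir flips to −; running = −1955.9394
Stage 2 [83T→22T]: ω = 1955.9394×83/22 = 7379.2259 rpm, dir flips to +; running = +7379.2259
Stage 3 [22T→86T]: ω = 7379.2259×22/86 = 1887.7089 rpm, dir flips to −; running = −1887.7089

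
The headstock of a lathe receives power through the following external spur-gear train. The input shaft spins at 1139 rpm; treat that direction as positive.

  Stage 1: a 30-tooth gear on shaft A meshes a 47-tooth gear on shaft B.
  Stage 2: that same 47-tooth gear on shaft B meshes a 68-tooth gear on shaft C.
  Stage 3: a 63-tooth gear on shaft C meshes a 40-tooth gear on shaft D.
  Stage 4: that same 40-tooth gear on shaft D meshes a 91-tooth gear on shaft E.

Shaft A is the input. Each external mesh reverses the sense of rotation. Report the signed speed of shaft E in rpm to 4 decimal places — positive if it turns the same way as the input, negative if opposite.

Stage 1 [30T→47T]: ω = 1139.0000×30/47 = 727.0213 rpm, dir flips to −; running = −727.0213
Stage 2 [47T→68T]: ω = 727.0213×47/68 = 502.5000 rpm, dir flips to +; running = +502.5000
Stage 3 [63T→40T]: ω = 502.5000×63/40 = 791.4375 rpm, dir flips to −; running = −791.4375
Stage 4 [40T→91T]: ω = 791.4375×40/91 = 347.8846 rpm, dir flips to +; running = +347.8846

+347.8846 rpm (same as input, |ω| = 347.8846 rpm)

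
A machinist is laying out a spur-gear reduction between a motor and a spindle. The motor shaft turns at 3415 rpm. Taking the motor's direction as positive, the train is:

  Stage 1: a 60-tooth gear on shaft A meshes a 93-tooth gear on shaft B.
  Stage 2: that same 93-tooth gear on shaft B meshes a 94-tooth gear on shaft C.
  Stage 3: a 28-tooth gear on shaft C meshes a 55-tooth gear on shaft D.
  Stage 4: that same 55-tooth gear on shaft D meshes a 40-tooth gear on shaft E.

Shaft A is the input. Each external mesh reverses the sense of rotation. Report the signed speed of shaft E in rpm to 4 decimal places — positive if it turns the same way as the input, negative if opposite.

+1525.8511 rpm (same as input, |ω| = 1525.8511 rpm)

Stage 1 [60T→93T]: ω = 3415.0000×60/93 = 2203.2258 rpm, dir flips to −; running = −2203.2258
Stage 2 [93T→94T]: ω = 2203.2258×93/94 = 2179.7872 rpm, dir flips to +; running = +2179.7872
Stage 3 [28T→55T]: ω = 2179.7872×28/55 = 1109.7099 rpm, dir flips to −; running = −1109.7099
Stage 4 [55T→40T]: ω = 1109.7099×55/40 = 1525.8511 rpm, dir flips to +; running = +1525.8511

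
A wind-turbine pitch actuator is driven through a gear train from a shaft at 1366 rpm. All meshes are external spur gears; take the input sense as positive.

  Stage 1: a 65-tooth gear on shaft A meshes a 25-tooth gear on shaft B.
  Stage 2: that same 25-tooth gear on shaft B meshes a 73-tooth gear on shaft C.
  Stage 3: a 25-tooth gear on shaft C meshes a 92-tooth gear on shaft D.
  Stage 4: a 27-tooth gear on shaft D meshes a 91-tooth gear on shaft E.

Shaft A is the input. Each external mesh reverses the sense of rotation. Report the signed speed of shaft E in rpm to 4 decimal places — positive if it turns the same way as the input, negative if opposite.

+98.0654 rpm (same as input, |ω| = 98.0654 rpm)

Stage 1 [65T→25T]: ω = 1366.0000×65/25 = 3551.6000 rpm, dir flips to −; running = −3551.6000
Stage 2 [25T→73T]: ω = 3551.6000×25/73 = 1216.3014 rpm, dir flips to +; running = +1216.3014
Stage 3 [25T→92T]: ω = 1216.3014×25/92 = 330.5167 rpm, dir flips to −; running = −330.5167
Stage 4 [27T→91T]: ω = 330.5167×27/91 = 98.0654 rpm, dir flips to +; running = +98.0654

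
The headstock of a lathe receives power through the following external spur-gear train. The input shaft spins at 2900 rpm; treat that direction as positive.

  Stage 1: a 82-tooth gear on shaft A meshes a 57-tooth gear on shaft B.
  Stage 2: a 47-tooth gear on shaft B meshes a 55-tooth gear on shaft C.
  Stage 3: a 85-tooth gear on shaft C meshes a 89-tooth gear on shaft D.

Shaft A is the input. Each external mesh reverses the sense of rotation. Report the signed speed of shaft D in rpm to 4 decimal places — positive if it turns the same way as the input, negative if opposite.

-3404.8743 rpm (opposite to input, |ω| = 3404.8743 rpm)

Stage 1 [82T→57T]: ω = 2900.0000×82/57 = 4171.9298 rpm, dir flips to −; running = −4171.9298
Stage 2 [47T→55T]: ω = 4171.9298×47/55 = 3565.1037 rpm, dir flips to +; running = +3565.1037
Stage 3 [85T→89T]: ω = 3565.1037×85/89 = 3404.8743 rpm, dir flips to −; running = −3404.8743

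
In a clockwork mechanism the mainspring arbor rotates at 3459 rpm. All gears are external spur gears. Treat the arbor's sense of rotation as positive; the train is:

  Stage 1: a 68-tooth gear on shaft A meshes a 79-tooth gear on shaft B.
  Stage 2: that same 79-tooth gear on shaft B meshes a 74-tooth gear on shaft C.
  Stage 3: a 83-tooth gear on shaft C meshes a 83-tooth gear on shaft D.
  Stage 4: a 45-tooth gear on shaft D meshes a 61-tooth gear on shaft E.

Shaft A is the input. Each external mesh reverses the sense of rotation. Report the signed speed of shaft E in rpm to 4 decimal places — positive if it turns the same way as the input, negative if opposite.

Stage 1 [68T→79T]: ω = 3459.0000×68/79 = 2977.3671 rpm, dir flips to −; running = −2977.3671
Stage 2 [79T→74T]: ω = 2977.3671×79/74 = 3178.5405 rpm, dir flips to +; running = +3178.5405
Stage 3 [83T→83T]: ω = 3178.5405×83/83 = 3178.5405 rpm, dir flips to −; running = −3178.5405
Stage 4 [45T→61T]: ω = 3178.5405×45/61 = 2344.8250 rpm, dir flips to +; running = +2344.8250

+2344.8250 rpm (same as input, |ω| = 2344.8250 rpm)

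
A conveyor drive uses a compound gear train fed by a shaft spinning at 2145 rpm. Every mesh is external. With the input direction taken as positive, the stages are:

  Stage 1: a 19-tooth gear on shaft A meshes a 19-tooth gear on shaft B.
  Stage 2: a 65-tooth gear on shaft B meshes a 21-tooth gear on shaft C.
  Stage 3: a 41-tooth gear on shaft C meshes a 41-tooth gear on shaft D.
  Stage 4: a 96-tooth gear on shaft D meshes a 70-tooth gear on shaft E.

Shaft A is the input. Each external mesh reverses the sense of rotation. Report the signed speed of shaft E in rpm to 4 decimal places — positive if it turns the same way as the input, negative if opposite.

Stage 1 [19T→19T]: ω = 2145.0000×19/19 = 2145.0000 rpm, dir flips to −; running = −2145.0000
Stage 2 [65T→21T]: ω = 2145.0000×65/21 = 6639.2857 rpm, dir flips to +; running = +6639.2857
Stage 3 [41T→41T]: ω = 6639.2857×41/41 = 6639.2857 rpm, dir flips to −; running = −6639.2857
Stage 4 [96T→70T]: ω = 6639.2857×96/70 = 9105.3061 rpm, dir flips to +; running = +9105.3061

+9105.3061 rpm (same as input, |ω| = 9105.3061 rpm)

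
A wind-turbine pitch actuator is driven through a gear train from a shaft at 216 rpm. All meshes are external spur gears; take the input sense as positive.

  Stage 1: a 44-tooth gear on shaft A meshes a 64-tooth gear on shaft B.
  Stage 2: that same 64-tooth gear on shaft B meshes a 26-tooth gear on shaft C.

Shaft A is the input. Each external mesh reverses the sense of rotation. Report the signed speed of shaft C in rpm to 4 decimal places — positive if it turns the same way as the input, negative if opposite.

+365.5385 rpm (same as input, |ω| = 365.5385 rpm)

Stage 1 [44T→64T]: ω = 216.0000×44/64 = 148.5000 rpm, dir flips to −; running = −148.5000
Stage 2 [64T→26T]: ω = 148.5000×64/26 = 365.5385 rpm, dir flips to +; running = +365.5385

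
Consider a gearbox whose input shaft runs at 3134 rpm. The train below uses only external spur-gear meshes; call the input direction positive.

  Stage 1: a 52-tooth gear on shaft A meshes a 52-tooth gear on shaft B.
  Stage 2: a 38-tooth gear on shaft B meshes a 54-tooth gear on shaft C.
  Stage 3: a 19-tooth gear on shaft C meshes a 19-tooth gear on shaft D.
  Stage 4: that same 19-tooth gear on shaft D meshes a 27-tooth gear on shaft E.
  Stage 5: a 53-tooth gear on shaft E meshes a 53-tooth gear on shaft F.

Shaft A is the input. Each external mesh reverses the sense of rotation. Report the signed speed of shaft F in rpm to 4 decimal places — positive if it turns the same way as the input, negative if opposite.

Stage 1 [52T→52T]: ω = 3134.0000×52/52 = 3134.0000 rpm, dir flips to −; running = −3134.0000
Stage 2 [38T→54T]: ω = 3134.0000×38/54 = 2205.4074 rpm, dir flips to +; running = +2205.4074
Stage 3 [19T→19T]: ω = 2205.4074×19/19 = 2205.4074 rpm, dir flips to −; running = −2205.4074
Stage 4 [19T→27T]: ω = 2205.4074×19/27 = 1551.9534 rpm, dir flips to +; running = +1551.9534
Stage 5 [53T→53T]: ω = 1551.9534×53/53 = 1551.9534 rpm, dir flips to −; running = −1551.9534

-1551.9534 rpm (opposite to input, |ω| = 1551.9534 rpm)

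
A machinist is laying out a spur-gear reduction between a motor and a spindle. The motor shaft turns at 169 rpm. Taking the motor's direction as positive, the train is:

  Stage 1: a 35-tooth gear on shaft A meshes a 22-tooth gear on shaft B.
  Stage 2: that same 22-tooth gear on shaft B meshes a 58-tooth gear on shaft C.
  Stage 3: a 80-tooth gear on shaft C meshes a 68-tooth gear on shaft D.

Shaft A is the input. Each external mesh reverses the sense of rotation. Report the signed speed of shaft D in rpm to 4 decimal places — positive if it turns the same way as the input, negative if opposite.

-119.9797 rpm (opposite to input, |ω| = 119.9797 rpm)

Stage 1 [35T→22T]: ω = 169.0000×35/22 = 268.8636 rpm, dir flips to −; running = −268.8636
Stage 2 [22T→58T]: ω = 268.8636×22/58 = 101.9828 rpm, dir flips to +; running = +101.9828
Stage 3 [80T→68T]: ω = 101.9828×80/68 = 119.9797 rpm, dir flips to −; running = −119.9797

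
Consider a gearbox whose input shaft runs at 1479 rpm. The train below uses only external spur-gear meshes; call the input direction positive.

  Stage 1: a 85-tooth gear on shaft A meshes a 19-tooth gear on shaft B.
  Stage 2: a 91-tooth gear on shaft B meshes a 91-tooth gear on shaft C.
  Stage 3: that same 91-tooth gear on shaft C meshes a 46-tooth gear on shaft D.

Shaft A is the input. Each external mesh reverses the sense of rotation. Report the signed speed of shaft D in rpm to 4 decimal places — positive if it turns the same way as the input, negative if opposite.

Stage 1 [85T→19T]: ω = 1479.0000×85/19 = 6616.5789 rpm, dir flips to −; running = −6616.5789
Stage 2 [91T→91T]: ω = 6616.5789×91/91 = 6616.5789 rpm, dir flips to +; running = +6616.5789
Stage 3 [91T→46T]: ω = 6616.5789×91/46 = 13089.3192 rpm, dir flips to −; running = −13089.3192

-13089.3192 rpm (opposite to input, |ω| = 13089.3192 rpm)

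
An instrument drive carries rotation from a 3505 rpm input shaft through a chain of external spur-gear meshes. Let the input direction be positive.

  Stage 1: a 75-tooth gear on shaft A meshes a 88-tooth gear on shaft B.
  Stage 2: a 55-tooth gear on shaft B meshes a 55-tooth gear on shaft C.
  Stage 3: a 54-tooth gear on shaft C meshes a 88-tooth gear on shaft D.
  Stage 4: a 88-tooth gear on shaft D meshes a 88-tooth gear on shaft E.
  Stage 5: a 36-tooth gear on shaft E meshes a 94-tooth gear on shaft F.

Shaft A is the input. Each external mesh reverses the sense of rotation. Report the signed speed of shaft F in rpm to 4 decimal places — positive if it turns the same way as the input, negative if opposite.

-702.0246 rpm (opposite to input, |ω| = 702.0246 rpm)

Stage 1 [75T→88T]: ω = 3505.0000×75/88 = 2987.2159 rpm, dir flips to −; running = −2987.2159
Stage 2 [55T→55T]: ω = 2987.2159×55/55 = 2987.2159 rpm, dir flips to +; running = +2987.2159
Stage 3 [54T→88T]: ω = 2987.2159×54/88 = 1833.0643 rpm, dir flips to −; running = −1833.0643
Stage 4 [88T→88T]: ω = 1833.0643×88/88 = 1833.0643 rpm, dir flips to +; running = +1833.0643
Stage 5 [36T→94T]: ω = 1833.0643×36/94 = 702.0246 rpm, dir flips to −; running = −702.0246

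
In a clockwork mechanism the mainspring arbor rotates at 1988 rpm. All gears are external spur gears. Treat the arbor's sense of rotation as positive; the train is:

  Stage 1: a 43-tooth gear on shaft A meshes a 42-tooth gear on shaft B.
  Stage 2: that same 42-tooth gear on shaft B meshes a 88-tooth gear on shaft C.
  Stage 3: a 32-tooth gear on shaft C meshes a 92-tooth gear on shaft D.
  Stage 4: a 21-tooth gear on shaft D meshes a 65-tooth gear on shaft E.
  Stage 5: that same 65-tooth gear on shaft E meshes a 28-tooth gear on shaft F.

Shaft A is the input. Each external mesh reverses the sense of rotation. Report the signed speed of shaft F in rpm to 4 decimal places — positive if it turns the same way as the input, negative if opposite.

-253.4111 rpm (opposite to input, |ω| = 253.4111 rpm)

Stage 1 [43T→42T]: ω = 1988.0000×43/42 = 2035.3333 rpm, dir flips to −; running = −2035.3333
Stage 2 [42T→88T]: ω = 2035.3333×42/88 = 971.4091 rpm, dir flips to +; running = +971.4091
Stage 3 [32T→92T]: ω = 971.4091×32/92 = 337.8814 rpm, dir flips to −; running = −337.8814
Stage 4 [21T→65T]: ω = 337.8814×21/65 = 109.1617 rpm, dir flips to +; running = +109.1617
Stage 5 [65T→28T]: ω = 109.1617×65/28 = 253.4111 rpm, dir flips to −; running = −253.4111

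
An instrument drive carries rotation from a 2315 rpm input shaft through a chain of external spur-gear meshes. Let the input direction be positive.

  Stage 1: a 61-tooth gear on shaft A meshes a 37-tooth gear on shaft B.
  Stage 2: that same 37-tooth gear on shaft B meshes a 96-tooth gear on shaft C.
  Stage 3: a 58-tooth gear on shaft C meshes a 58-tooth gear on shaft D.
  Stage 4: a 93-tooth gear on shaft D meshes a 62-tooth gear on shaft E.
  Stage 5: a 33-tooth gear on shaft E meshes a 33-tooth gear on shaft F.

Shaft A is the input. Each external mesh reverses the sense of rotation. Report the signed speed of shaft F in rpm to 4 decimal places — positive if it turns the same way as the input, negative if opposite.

Stage 1 [61T→37T]: ω = 2315.0000×61/37 = 3816.6216 rpm, dir flips to −; running = −3816.6216
Stage 2 [37T→96T]: ω = 3816.6216×37/96 = 1470.9896 rpm, dir flips to +; running = +1470.9896
Stage 3 [58T→58T]: ω = 1470.9896×58/58 = 1470.9896 rpm, dir flips to −; running = −1470.9896
Stage 4 [93T→62T]: ω = 1470.9896×93/62 = 2206.4844 rpm, dir flips to +; running = +2206.4844
Stage 5 [33T→33T]: ω = 2206.4844×33/33 = 2206.4844 rpm, dir flips to −; running = −2206.4844

-2206.4844 rpm (opposite to input, |ω| = 2206.4844 rpm)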